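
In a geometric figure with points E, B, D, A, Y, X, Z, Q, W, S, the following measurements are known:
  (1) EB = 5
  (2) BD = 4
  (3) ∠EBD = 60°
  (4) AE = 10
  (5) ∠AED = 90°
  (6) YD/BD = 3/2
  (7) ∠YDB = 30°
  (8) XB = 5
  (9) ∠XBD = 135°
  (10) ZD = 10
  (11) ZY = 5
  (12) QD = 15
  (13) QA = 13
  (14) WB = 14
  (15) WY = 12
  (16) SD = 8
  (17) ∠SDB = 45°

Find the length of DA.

Step 1: By the law of cosines on triangle EBD: ED² = 5² + 4² − 2·5·4·cos(60°) = 21, so ED = √21.
Step 2: By the law of cosines on triangle DEA: DA² = √21² + 10² − 2·√21·10·cos(90°) = 121, so DA = 11.

Therefore, the length of DA = 11.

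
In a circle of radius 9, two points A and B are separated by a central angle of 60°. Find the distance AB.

Chord length = 2r sin(θ/2)
= 2 × 9 × sin(60°/2)
= 2 × 9 × sin(30°)
= 9

9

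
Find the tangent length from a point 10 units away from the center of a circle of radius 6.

The tangent, radius, and line from the external point to the center form a right triangle.
The right angle is where the tangent meets the radius.
By the Pythagorean theorem: tangent² + 6² = 10²
tangent² = 100 - 36 = 64
tangent = 8

8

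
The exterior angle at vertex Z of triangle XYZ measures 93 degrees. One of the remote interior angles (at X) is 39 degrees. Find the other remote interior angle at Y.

The exterior angle theorem states that an exterior angle equals the sum of the two non-adjacent interior angles.
So 93 = 39 + angle Y, which gives angle Y = 93 - 39 = 54 degrees.

54 degrees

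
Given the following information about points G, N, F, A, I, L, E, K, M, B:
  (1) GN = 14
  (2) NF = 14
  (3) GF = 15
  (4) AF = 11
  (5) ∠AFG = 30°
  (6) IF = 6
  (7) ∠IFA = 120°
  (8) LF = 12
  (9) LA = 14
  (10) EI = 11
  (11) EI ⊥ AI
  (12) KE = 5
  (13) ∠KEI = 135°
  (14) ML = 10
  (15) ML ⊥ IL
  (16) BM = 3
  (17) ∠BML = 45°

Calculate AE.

Step 1: By the law of cosines on triangle AFI: AI² = 11² + 6² − 2·11·6·cos(120°) = 223, so AI ≈ 14.93.
Step 2: By the law of cosines on triangle AIE: AE² = 14.93² + 11² − 2·14.93·11·cos(90°) = 344, so AE = 2·√86.

Therefore, the length of AE = 2·√86.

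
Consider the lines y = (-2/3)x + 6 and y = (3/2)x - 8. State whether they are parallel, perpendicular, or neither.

Slope of line 1: m1 = -2/3
Slope of line 2: m2 = 3/2
m1 * m2 = -1, so perpendicular.

Perpendicular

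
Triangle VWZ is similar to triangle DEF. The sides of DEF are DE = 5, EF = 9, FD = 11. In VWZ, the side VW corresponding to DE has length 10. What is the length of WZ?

Since the triangles are similar, the ratio of corresponding sides is constant.
Scale factor k = VW / DE = 10 / 5 = 2
WZ = k * EF = 2 * 9 = 18

18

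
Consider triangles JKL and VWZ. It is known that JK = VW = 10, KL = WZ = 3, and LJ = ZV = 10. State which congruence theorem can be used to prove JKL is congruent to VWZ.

The given information matches SSS: All three pairs of corresponding sides are equal (Side-Side-Side).

SSS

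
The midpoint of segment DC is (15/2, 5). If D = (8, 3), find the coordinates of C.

Using the midpoint formula: M = ((x1 + x2)/2, (y1 + y2)/2)
We know M = (15/2, 5) and D = (8, 3)
For x: 15/2 = (8 + x2)/2, so x2 = 2*15/2 - 8 = 7
For y: 5 = (3 + y2)/2, so y2 = 2*5 - 3 = 7
C = (7, 7)

(7, 7)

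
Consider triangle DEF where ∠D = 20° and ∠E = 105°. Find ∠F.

The interior angles sum to 180°: angle F = 180 - 20 - 105 = 55°.
The triangle is obtuse (angles 20°, 105°, 55°).

55 degrees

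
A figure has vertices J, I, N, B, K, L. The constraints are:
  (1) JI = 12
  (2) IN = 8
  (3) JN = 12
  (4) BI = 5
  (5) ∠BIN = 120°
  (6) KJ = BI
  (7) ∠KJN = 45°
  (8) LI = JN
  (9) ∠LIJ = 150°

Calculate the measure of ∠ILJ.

From the given relations: LI = JN = 12.
Step 1: By the law of cosines on triangle LIJ: LJ² = 12² + 12² − 2·12·12·cos(150°) = 537.42, so LJ ≈ 23.18.
Step 2: By the inverse law of cosines on triangle ILJ: cos(∠ILJ) = (12² + 23.18² − 12²) / (2·12·23.18) = 537.42/556.37 = 0.9659, so ∠ILJ = 15°.

Therefore, the measure of angle ∠ILJ = 15°.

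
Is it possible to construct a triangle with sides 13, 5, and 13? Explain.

Check all three triangle inequalities:
13 + 5 = 18 > 13 ✓
13 + 13 = 26 > 5 ✓
5 + 13 = 18 > 13 ✓
All conditions hold, so these sides form a valid triangle.

Yes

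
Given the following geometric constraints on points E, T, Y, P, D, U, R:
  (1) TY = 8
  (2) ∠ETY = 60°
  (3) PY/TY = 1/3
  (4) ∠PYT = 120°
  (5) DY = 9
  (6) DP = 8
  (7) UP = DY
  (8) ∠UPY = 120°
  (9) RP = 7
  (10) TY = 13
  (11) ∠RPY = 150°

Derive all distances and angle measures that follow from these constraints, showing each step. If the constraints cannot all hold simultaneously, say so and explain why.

These constraints are not satisfiable: (1) TY = 8 and (10) TY = 13 assign two different lengths to the same segment. No planar figure meets all of them, so nothing further can be derived.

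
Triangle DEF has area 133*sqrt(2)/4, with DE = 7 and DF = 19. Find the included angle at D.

sin(C) = 2 * 133*sqrt(2)/4 / (7 * 19) = sqrt(2)/2, so C = arcsin(sqrt(2)/2) = 45°.
Since sin(180° - C) = sin(C), the obtuse angle 135° gives the same area, so C = 45° or C = 135°.

45° or 135°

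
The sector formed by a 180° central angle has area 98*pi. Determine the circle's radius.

The sector covers 180°/360° = 1/2 of the full circle.
Full circle area = 98*pi / 1/2 = 196*pi.
Since full area = πr², we get r² = 196*pi/π = 196, so r = 14.

14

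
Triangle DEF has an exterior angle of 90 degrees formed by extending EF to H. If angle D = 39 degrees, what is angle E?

The exterior angle theorem states that an exterior angle equals the sum of the two non-adjacent interior angles.
So 90 = 39 + angle E, which gives angle E = 90 - 39 = 51 degrees.

51 degrees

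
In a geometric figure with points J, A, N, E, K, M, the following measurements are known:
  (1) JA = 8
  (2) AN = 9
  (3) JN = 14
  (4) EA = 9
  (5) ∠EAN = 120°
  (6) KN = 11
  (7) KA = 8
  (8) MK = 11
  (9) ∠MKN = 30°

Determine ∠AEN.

Step 1: By the law of cosines on triangle EAN: EN² = 9² + 9² − 2·9·9·cos(120°) = 243, so EN = 9·√3.
Step 2: By the inverse law of cosines on triangle AEN: cos(∠AEN) = (9² + (9·√3)² − 9²) / (2·9·9·√3) = 243/280.59 = 0.866, so ∠AEN = 30°.

Therefore, the measure of angle ∠AEN = 30°.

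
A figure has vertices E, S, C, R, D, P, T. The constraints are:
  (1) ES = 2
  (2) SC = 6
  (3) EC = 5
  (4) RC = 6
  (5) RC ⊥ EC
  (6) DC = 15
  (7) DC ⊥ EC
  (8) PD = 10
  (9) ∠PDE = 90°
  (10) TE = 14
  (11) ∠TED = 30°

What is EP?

Step 1: By the law of cosines on triangle ECD: ED² = 5² + 15² − 2·5·15·cos(90°) = 250, so ED = 5·√10.
Step 2: By the law of cosines on triangle EDP: EP² = (5·√10)² + 10² − 2·5·√10·10·cos(90°) = 350, so EP = 5·√14.

Therefore, the length of EP = 5·√14.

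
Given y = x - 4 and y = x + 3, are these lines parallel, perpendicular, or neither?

Slope of line 1: m1 = 1
Slope of line 2: m2 = 1
Two lines are parallel if and only if they have equal slopes (or both are vertical).
Here m1 = m2 = 1, confirming the lines are parallel.

Parallel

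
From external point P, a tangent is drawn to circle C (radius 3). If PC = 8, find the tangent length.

The tangent, radius, and line from the external point to the center form a right triangle.
The right angle is where the tangent meets the radius.
By the Pythagorean theorem: tangent² + 3² = 8²
tangent² = 64 - 9 = 55
tangent = sqrt(55)

sqrt(55)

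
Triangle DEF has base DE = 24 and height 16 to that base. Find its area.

A triangle's area is half the area of a rectangle with the same base and height.
Area = (1/2) * 24 * 16 = 192.

192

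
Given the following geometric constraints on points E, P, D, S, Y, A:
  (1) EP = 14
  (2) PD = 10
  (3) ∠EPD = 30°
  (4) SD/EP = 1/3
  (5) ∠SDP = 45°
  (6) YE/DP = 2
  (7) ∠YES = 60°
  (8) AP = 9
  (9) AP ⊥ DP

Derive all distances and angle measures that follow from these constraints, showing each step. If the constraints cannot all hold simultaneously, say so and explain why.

The constraints are consistent.

From the given relations:
  SD = 1/3·EP = 1/3·14 ≈ 4.67
  YE = 2·DP = 2·10 = 20

Step 1: From EP = 14, PD = 10, and ∠EPD = 30°, by the law of cosines:
  ED² = EP² + PD² - 2·EP·PD·cos(30°) = 196 + 100 - 242.5 = 53.51
  ED ≈ 7.32

Step 2: From PD = 10, DS = 4.67, and ∠PDS = 45°, by the law of cosines:
  PS² = PD² + DS² - 2·PD·DS·cos(45°) = 100 + 21.78 - 66 = 55.78
  PS ≈ 7.47

Step 3: From DP = 10, PA = 9, and ∠DPA = 90°, by the law of cosines:
  DA² = DP² + PA² - 2·DP·PA·cos(90°) = 100 + 81 - 0 = 181
  DA = √181

Step 4: From ED = 7.32, EP = 14, DP = 10, by the inverse law of cosines:
  cos(∠DEP) = (ED² + EP² - DP²) / (2·ED·EP)
  ∠DEP = 43.12°

Step 5: From PD = 10, PS = 7.47, DS = 4.67, by the inverse law of cosines:
  cos(∠DPS) = (PD² + PS² - DS²) / (2·PD·PS)
  ∠DPS = 26.22°

Step 6: From DA = √181, DP = 10, AP = 9, by the inverse law of cosines:
  cos(∠ADP) = (DA² + DP² - AP²) / (2·DA·DP)
  ∠ADP = 41.99°

Step 7: From DE = 7.32, DP = 10, EP = 14, by the inverse law of cosines:
  cos(∠EDP) = (DE² + DP² - EP²) / (2·DE·DP)
  ∠EDP = 106.88°

Step 8: From SD = 4.67, SP = 7.47, DP = 10, by the inverse law of cosines:
  cos(∠DSP) = (SD² + SP² - DP²) / (2·SD·SP)
  ∠DSP = 108.78°

Step 9: From AD = √181, AP = 9, DP = 10, by the inverse law of cosines:
  cos(∠DAP) = (AD² + AP² - DP²) / (2·AD·AP)
  ∠DAP = 48.01°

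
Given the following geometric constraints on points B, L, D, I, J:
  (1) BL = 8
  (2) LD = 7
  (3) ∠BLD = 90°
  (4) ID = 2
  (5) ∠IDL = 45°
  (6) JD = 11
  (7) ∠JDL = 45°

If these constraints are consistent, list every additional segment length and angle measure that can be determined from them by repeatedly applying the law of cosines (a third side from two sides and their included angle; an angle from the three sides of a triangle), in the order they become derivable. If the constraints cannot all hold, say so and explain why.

The constraints are consistent. Derivable facts, in order:
After 1 step:
- BD = √113
- LI ≈ 5.76
- LJ ≈ 7.82
After 2 steps:
- ∠BDL = 48.81°
- ∠DBL = 41.19°
- ∠DIL = 120.79°
- ∠DJL = 39.29°
- ∠DLI = 14.21°
- ∠DLJ = 95.71°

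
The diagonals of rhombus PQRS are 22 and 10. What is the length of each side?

The diagonals of a rhombus bisect each other at right angles.
Half-diagonals: 22/2 = 11 and 10/2 = 5
side = sqrt(11^2 + 5^2)
side = sqrt(121 + 25)
side = sqrt(146)

sqrt(146)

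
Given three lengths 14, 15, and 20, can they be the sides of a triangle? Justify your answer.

For three segments to close into a triangle, no single side can be as long as the other two combined.
The longest side is 20, and 14 + 15 = 29 > 20.
A triangle can be formed.

Yes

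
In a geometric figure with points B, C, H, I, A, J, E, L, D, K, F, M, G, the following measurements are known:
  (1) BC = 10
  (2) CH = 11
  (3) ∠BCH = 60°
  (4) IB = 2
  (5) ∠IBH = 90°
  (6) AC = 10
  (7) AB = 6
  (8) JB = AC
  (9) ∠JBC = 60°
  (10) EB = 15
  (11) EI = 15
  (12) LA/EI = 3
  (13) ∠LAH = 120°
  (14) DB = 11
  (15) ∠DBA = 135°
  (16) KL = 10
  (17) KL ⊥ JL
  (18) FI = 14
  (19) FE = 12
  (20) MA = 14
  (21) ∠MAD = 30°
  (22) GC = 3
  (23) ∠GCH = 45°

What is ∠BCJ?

From the given relations: JB = AC = 10.
Step 1: By the law of cosines on triangle CBJ: CJ² = 10² + 10² − 2·10·10·cos(60°) = 100, so CJ = 10.
Step 2: By the inverse law of cosines on triangle BCJ: cos(∠BCJ) = (10² + 10² − 10²) / (2·10·10) = 100/200 = 0.5, so ∠BCJ = 60°.

Therefore, the measure of angle ∠BCJ = 60°.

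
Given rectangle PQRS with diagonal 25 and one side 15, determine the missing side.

Using the Pythagorean theorem: d^2 = a^2 + b^2
b^2 = d^2 - a^2
b^2 = 625 - 225
b^2 = 400
b = sqrt(400) = 20

20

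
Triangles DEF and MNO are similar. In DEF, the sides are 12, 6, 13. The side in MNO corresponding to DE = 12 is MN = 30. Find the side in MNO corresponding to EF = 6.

k = 30/12 = 5/2. NO = 5/2 * 6 = 15.

15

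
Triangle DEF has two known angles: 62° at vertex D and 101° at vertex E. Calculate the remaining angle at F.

Let angle F = x. Then 62 + 101 + x = 180.
x = 180 - 163 = 17 degrees.

17 degrees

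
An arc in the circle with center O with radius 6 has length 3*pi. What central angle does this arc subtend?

Arc length L = 2πr × θ/360, so θ = 360L / (2πr).
θ = 360 × 3*pi / (2π × 6)
θ = 90°
θ = 90°

90°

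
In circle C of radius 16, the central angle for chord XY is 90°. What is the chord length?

Chord = 2(16) sin(45°) = 16*sqrt(2)

16*sqrt(2)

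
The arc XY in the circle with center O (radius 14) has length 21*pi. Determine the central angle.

Arc length L = 2πr × θ/360, so θ = 360L / (2πr).
θ = 360 × 21*pi / (2π × 14)
θ = 270°
θ = 270°

270°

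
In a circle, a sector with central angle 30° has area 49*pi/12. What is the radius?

The sector covers 30°/360° = 1/12 of the full circle.
Full circle area = 49*pi/12 / 1/12 = 49*pi.
Since full area = πr², we get r² = 49*pi/π = 49, so r = 7.

7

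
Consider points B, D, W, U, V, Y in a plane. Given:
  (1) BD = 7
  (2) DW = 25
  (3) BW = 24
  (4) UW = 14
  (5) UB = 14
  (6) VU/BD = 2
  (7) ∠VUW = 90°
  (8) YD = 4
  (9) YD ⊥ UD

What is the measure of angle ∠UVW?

From the given relations: VU = 2·BD = 2·7 = 14.
Step 1: By the law of cosines on triangle VUW: VW² = 14² + 14² − 2·14·14·cos(90°) = 392, so VW = 14·√2.
Step 2: By the inverse law of cosines on triangle UVW: cos(∠UVW) = (14² + (14·√2)² − 14²) / (2·14·14·√2) = 392/554.37 = 0.7071, so ∠UVW = 45°.

Therefore, the measure of angle ∠UVW = 45°.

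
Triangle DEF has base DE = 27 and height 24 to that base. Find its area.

A triangle's area is half the area of a rectangle with the same base and height.
Area = (1/2) * 27 * 24 = 324.

324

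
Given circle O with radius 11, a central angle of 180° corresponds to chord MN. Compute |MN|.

Chord length = 2r sin(θ/2)
= 2 × 11 × sin(180°/2)
= 2 × 11 × sin(90°)
= 22

22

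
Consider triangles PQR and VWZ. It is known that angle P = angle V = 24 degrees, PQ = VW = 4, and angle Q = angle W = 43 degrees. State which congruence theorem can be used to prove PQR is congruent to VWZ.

The given information provides:
angle P = angle V = 24 degrees, PQ = VW = 4, and angle Q = angle W = 43 degrees
This matches the ASA congruence theorem.
Two pairs of corresponding angles and the included side are equal (Angle-Side-Angle).

ASA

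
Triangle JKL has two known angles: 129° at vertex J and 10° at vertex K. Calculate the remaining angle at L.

angle L = 180 - 129 - 10 = 41 degrees.

41 degrees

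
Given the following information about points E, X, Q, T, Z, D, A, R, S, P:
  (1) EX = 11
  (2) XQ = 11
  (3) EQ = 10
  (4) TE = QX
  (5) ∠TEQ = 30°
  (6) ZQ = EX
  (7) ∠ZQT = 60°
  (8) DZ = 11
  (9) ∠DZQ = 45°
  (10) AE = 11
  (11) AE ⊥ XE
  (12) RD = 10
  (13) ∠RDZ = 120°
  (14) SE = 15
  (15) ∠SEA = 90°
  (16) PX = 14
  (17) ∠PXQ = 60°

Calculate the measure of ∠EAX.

Step 1: By the law of cosines on triangle AEX: AX² = 11² + 11² − 2·11·11·cos(90°) = 242, so AX = 11·√2.
Step 2: By the inverse law of cosines on triangle EAX: cos(∠EAX) = (11² + (11·√2)² − 11²) / (2·11·11·√2) = 242/342.24 = 0.7071, so ∠EAX = 45°.

Therefore, the measure of angle ∠EAX = 45°.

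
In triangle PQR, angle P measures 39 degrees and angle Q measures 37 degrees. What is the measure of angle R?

Let angle R = x. Then 39 + 37 + x = 180.
x = 180 - 76 = 104 degrees.

104 degrees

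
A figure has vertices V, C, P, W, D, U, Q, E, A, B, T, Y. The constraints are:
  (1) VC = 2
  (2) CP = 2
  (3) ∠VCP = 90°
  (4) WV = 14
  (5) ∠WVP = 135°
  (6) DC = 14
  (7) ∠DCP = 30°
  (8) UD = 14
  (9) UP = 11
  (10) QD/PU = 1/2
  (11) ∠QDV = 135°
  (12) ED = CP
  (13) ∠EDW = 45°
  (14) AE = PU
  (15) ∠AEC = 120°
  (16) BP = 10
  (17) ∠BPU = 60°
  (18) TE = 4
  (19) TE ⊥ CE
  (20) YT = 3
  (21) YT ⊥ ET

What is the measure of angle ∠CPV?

Step 1: By the law of cosines on triangle PCV: PV² = 2² + 2² − 2·2·2·cos(90°) = 8, so PV = 2·√2.
Step 2: By the inverse law of cosines on triangle CPV: cos(∠CPV) = (2² + (2·√2)² − 2²) / (2·2·2·√2) = 8/11.31 = 0.7071, so ∠CPV = 45°.

Therefore, the measure of angle ∠CPV = 45°.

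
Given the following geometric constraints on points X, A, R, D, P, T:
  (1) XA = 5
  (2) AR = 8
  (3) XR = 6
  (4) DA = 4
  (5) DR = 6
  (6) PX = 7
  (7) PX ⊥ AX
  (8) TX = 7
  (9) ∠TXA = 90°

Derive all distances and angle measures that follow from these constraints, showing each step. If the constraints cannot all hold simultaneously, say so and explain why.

The constraints are consistent.

Step 1: From AX = 5, XP = 7, and ∠AXP = 90°, by the law of cosines:
  AP² = AX² + XP² - 2·AX·XP·cos(90°) = 25 + 49 - 0 = 74
  AP = √74

Step 2: From AX = 5, XT = 7, and ∠AXT = 90°, by the law of cosines:
  AT² = AX² + XT² - 2·AX·XT·cos(90°) = 25 + 49 - 0 = 74
  AT = √74

Step 3: From XA = 5, XR = 6, AR = 8, by the inverse law of cosines:
  cos(∠AXR) = (XA² + XR² - AR²) / (2·XA·XR)
  ∠AXR = 92.87°

Step 4: From AD = 4, AR = 8, DR = 6, by the inverse law of cosines:
  cos(∠DAR) = (AD² + AR² - DR²) / (2·AD·AR)
  ∠DAR = 46.57°

Step 5: From AR = 8, AX = 5, RX = 6, by the inverse law of cosines:
  cos(∠RAX) = (AR² + AX² - RX²) / (2·AR·AX)
  ∠RAX = 48.51°

Step 6: From RA = 8, RD = 6, AD = 4, by the inverse law of cosines:
  cos(∠ARD) = (RA² + RD² - AD²) / (2·RA·RD)
  ∠ARD = 28.96°

Step 7: From RA = 8, RX = 6, AX = 5, by the inverse law of cosines:
  cos(∠ARX) = (RA² + RX² - AX²) / (2·RA·RX)
  ∠ARX = 38.62°

Step 8: From DA = 4, DR = 6, AR = 8, by the inverse law of cosines:
  cos(∠ADR) = (DA² + DR² - AR²) / (2·DA·DR)
  ∠ADR = 104.48°

Step 9: From AP = √74, AX = 5, PX = 7, by the inverse law of cosines:
  cos(∠PAX) = (AP² + AX² - PX²) / (2·AP·AX)
  ∠PAX = 54.46°

Step 10: From AT = √74, AX = 5, TX = 7, by the inverse law of cosines:
  cos(∠TAX) = (AT² + AX² - TX²) / (2·AT·AX)
  ∠TAX = 54.46°

Step 11: From PA = √74, PX = 7, AX = 5, by the inverse law of cosines:
  cos(∠APX) = (PA² + PX² - AX²) / (2·PA·PX)
  ∠APX = 35.54°

Step 12: From TA = √74, TX = 7, AX = 5, by the inverse law of cosines:
  cos(∠ATX) = (TA² + TX² - AX²) / (2·TA·TX)
  ∠ATX = 35.54°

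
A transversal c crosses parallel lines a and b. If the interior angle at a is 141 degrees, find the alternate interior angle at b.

Alternate interior angles are equal: 141 degrees.

141 degrees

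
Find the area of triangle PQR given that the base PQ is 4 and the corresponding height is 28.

A triangle's area is half the area of a rectangle with the same base and height.
Area = (1/2) * 4 * 28 = 56.

56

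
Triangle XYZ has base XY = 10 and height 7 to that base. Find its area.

Area = (1/2) * base * height
Area = (1/2) * 10 * 7
Area = 35

35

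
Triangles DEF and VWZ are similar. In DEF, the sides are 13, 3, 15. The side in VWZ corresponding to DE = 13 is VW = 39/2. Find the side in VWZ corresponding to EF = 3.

Since the triangles are similar, the ratio of corresponding sides is constant.
Scale factor k = VW / DE = 39/2 / 13 = 3/2
WZ = k * EF = 3/2 * 3 = 9/2

9/2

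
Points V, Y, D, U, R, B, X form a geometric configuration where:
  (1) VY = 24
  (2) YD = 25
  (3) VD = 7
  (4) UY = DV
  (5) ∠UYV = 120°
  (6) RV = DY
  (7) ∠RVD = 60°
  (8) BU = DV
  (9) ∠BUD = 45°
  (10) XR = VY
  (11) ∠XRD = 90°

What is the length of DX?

From the given relations: RV = DY = 25; XR = VY = 24.
Step 1: By the law of cosines on triangle DVR: DR² = 7² + 25² − 2·7·25·cos(60°) = 499, so DR ≈ 22.34.
Step 2: By the law of cosines on triangle DRX: DX² = 22.34² + 24² − 2·22.34·24·cos(90°) = 1075, so DX = 5·√43.

Therefore, the length of DX = 5·√43.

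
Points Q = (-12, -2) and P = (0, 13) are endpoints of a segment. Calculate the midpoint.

M = ((x₁ + x₂)/2, (y₁ + y₂)/2)
= ((-12 + 0)/2, (-2 + 13)/2)
= (-12/2, 11/2) = (-6, 11/2)

(-6, 11/2)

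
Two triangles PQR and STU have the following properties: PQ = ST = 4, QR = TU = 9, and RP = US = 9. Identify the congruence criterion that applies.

The given information provides:
PQ = ST = 4, QR = TU = 9, and RP = US = 9
This matches the SSS congruence theorem.
All three pairs of corresponding sides are equal (Side-Side-Side).

SSS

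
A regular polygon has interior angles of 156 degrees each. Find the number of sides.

Each interior angle of a regular n-gon is (n - 2) * 180 / n.
Setting this equal to 156:
(n - 2) * 180 / n = 156
Each exterior angle = 180 - 156 = 24 degrees.
Since exterior angles sum to 360: n = 360 / 24 = 15.

15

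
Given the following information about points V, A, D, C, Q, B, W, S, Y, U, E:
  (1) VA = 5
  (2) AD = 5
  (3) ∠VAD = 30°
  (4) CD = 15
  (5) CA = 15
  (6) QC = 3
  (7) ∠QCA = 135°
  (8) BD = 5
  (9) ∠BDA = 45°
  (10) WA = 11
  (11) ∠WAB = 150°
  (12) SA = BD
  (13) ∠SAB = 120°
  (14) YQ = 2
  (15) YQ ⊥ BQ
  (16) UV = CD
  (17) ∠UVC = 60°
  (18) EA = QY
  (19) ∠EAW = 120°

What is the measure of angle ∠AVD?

Step 1: By the law of cosines on triangle VAD: VD² = 5² + 5² − 2·5·5·cos(30°) = 6.7, so VD ≈ 2.59.
Step 2: By the inverse law of cosines on triangle AVD: cos(∠AVD) = (5² + 2.59² − 5²) / (2·5·2.59) = 6.7/25.88 = 0.2588, so ∠AVD = 75°.

Therefore, the measure of angle ∠AVD = 75°.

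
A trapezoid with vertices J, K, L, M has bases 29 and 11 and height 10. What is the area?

Area = (29 + 11) * 10 / 2 = 400 / 2 = 200

200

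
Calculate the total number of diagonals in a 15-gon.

The number of diagonals in an n-gon is n(n - 3)/2.
For n = 15: 15(15 - 3)/2 = 15 × 12 / 2 = 90.

90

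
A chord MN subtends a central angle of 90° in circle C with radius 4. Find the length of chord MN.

Chord length = 2r sin(θ/2)
= 2 × 4 × sin(90°/2)
= 2 × 4 × sin(45°)
= 4*sqrt(2)

4*sqrt(2)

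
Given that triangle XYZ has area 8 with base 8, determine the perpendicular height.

height = 2 * 8 / 8 = 2

2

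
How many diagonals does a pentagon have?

Each of the 5 vertices connects to 2 non-adjacent vertices via diagonals.
Total connections = 5 × 2 = 10, but each diagonal is counted twice.
Number of diagonals = 10 / 2 = 5.

5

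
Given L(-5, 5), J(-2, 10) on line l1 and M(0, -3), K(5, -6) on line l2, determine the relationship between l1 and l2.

Slope of line 1: m1 = (10 - 5)/(-2 - -5) = 5/3 = 5/3
Slope of line 2: m2 = (-6 - -3)/(5 - 0) = -3/5 = -3/5
m1 * m2 = -1, so perpendicular.

Perpendicular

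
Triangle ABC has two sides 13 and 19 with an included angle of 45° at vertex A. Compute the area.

Area = (1/2)(13)(19) sin(45°) = (1/2)(13)(19)(sqrt(2)/2) = 247*sqrt(2)/4

247*sqrt(2)/4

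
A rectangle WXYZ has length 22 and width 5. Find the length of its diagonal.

A rectangle's diagonal splits it into two right triangles, with the diagonal as the hypotenuse.
By the Pythagorean theorem, d^2 = 22^2 + 5^2 = 509.
Therefore d = sqrt(509).

sqrt(509)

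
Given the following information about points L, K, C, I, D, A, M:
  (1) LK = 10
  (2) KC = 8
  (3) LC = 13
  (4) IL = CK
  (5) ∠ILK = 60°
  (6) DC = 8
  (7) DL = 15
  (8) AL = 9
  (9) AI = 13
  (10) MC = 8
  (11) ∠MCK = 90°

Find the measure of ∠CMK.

Step 1: By the law of cosines on triangle MCK: MK² = 8² + 8² − 2·8·8·cos(90°) = 128, so MK = 8·√2.
Step 2: By the inverse law of cosines on triangle CMK: cos(∠CMK) = (8² + (8·√2)² − 8²) / (2·8·8·√2) = 128/181.02 = 0.7071, so ∠CMK = 45°.

Therefore, the measure of angle ∠CMK = 45°.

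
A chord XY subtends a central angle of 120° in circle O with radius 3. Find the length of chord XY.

Drop a perpendicular from the center to the chord, bisecting both the chord and the central angle.
Each half-chord = r sin(θ/2) = 3 sin(60°).
The full chord = 2 × 3 × sin(60°) = 3*sqrt(3).

3*sqrt(3)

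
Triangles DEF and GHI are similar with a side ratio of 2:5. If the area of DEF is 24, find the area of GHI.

Area ratio = (2/5)^2 = 4/25. Area of GHI = 24 * 25/4 = 150.

150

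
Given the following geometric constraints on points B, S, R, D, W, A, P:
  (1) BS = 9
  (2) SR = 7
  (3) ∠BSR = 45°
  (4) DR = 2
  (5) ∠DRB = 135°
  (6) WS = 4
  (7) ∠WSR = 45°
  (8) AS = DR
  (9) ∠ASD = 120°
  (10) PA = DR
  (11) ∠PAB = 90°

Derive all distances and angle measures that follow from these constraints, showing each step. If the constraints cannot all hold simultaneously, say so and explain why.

The constraints are consistent.

From the given relations:
  AS = DR = 2
  PA = DR = 2

Step 1: From BS = 9, SR = 7, and ∠BSR = 45°, by the law of cosines:
  BR² = BS² + SR² - 2·BS·SR·cos(45°) = 81 + 49 - 89.1 = 40.9
  BR ≈ 6.4

Step 2: From RS = 7, SW = 4, and ∠RSW = 45°, by the law of cosines:
  RW² = RS² + SW² - 2·RS·SW·cos(45°) = 49 + 16 - 39.6 = 25.4
  RW ≈ 5.04

Step 3: From BR = 6.4, RD = 2, and ∠BRD = 135°, by the law of cosines:
  BD² = BR² + RD² - 2·BR·RD·cos(135°) = 40.9 + 4 + 18.09 = 62.99
  BD ≈ 7.94

Step 4: From BR = 6.4, BS = 9, RS = 7, by the inverse law of cosines:
  cos(∠RBS) = (BR² + BS² - RS²) / (2·BR·BS)
  ∠RBS = 50.71°

Step 5: From RB = 6.4, RS = 7, BS = 9, by the inverse law of cosines:
  cos(∠BRS) = (RB² + RS² - BS²) / (2·RB·RS)
  ∠BRS = 84.29°

Step 6: From RS = 7, RW = 5.04, SW = 4, by the inverse law of cosines:
  cos(∠SRW) = (RS² + RW² - SW²) / (2·RS·RW)
  ∠SRW = 34.14°

Step 7: From WR = 5.04, WS = 4, RS = 7, by the inverse law of cosines:
  cos(∠RWS) = (WR² + WS² - RS²) / (2·WR·WS)
  ∠RWS = 100.86°

Step 8: From BD = 7.94, BR = 6.4, DR = 2, by the inverse law of cosines:
  cos(∠DBR) = (BD² + BR² - DR²) / (2·BD·BR)
  ∠DBR = 10.26°

Step 9: From DB = 7.94, DR = 2, BR = 6.4, by the inverse law of cosines:
  cos(∠BDR) = (DB² + DR² - BR²) / (2·DB·DR)
  ∠BDR = 34.74°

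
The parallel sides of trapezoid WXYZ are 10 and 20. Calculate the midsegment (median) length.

The midsegment of a trapezoid = (base1 + base2) / 2
midsegment = (10 + 20) / 2
midsegment = 30 / 2
midsegment = 15

15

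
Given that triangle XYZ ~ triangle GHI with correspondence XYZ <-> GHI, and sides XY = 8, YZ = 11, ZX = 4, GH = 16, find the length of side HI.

k = 16/8 = 2. HI = 2 * 11 = 22.

22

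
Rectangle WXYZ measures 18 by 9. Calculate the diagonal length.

d = sqrt(18^2 + 9^2) = sqrt(405) = 9*sqrt(5)

9*sqrt(5)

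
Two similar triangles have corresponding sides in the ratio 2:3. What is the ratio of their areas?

Area scales with the square of linear dimensions. If every length is multiplied by 2/3, then the area is multiplied by (2/3)^2 = 4/9.
The area ratio is 4:9.

4:9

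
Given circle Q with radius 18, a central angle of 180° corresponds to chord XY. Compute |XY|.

Drop a perpendicular from the center to the chord, bisecting both the chord and the central angle.
Each half-chord = r sin(θ/2) = 18 sin(90°).
The full chord = 2 × 18 × sin(90°) = 36.

36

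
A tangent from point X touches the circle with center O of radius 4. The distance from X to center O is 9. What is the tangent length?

Let T be the point of tangency. Then OT ⊥ XT (radius ⊥ tangent).
In right triangle OTX: OX² = OT² + XT²
9² = 4² + XT²
XT² = 65, XT = sqrt(65)

sqrt(65)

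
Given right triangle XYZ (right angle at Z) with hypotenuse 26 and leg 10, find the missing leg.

YZ = sqrt(26^2 - 10^2) = sqrt(576) = 24

24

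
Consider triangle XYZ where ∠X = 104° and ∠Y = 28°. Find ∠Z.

Let angle Z = x. Then 104 + 28 + x = 180.
x = 180 - 132 = 48 degrees.

48 degrees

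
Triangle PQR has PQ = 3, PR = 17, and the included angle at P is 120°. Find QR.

When two sides and the included angle are known, the law of cosines gives the third side.
c^2 = a^2 + b^2 - 2ab cos(C) generalizes the Pythagorean theorem to non-right triangles.
Here: QR^2 = 9 + 289 - 102*(-1/2) = 349
QR = sqrt(349)

sqrt(349)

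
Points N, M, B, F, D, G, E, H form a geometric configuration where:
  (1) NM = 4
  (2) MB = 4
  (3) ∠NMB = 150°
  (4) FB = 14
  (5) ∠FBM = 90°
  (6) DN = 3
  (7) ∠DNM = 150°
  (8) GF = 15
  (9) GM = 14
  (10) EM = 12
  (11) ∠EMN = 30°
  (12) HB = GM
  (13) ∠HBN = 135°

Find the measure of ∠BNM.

Step 1: By the law of cosines on triangle NMB: NB² = 4² + 4² − 2·4·4·cos(150°) = 59.71, so NB ≈ 7.73.
Step 2: By the inverse law of cosines on triangle BNM: cos(∠BNM) = (7.73² + 4² − 4²) / (2·7.73·4) = 59.71/61.82 = 0.9659, so ∠BNM = 15°.

Therefore, the measure of angle ∠BNM = 15°.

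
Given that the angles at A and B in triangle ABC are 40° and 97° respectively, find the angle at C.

Let angle C = x. Then 40 + 97 + x = 180.
x = 180 - 137 = 43 degrees.

43 degrees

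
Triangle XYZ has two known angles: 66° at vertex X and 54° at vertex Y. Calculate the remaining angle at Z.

Let angle Z = x. Then 66 + 54 + x = 180.
x = 180 - 120 = 60 degrees.

60 degrees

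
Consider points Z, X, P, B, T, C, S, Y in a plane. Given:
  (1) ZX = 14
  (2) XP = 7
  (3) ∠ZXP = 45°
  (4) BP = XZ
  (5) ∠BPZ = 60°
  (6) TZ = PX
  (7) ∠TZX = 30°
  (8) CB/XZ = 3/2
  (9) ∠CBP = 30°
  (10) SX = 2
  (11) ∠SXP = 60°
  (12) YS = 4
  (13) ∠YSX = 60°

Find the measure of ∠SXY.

Step 1: By the law of cosines on triangle XSY: XY² = 2² + 4² − 2·2·4·cos(60°) = 12, so XY = 2·√3.
Step 2: By the inverse law of cosines on triangle SXY: cos(∠SXY) = (2² + (2·√3)² − 4²) / (2·2·2·√3) = 0/13.86 = 0, so ∠SXY = 90°.

Therefore, the measure of angle ∠SXY = 90°.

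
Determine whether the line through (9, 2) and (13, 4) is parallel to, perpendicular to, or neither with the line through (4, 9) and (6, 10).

Slope of line 1: m1 = (4 - 2)/(13 - 9) = 2/4 = 1/2
Slope of line 2: m2 = (10 - 9)/(6 - 4) = 1/2 = 1/2
Two lines are parallel if and only if they have equal slopes (or both are vertical).
Here m1 = m2 = 1/2, confirming the lines are parallel.

Parallel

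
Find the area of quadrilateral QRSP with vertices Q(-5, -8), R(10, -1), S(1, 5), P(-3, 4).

Shoelace: sum of cross terms = 199, Area = (1/2)|199| = 199/2

199/2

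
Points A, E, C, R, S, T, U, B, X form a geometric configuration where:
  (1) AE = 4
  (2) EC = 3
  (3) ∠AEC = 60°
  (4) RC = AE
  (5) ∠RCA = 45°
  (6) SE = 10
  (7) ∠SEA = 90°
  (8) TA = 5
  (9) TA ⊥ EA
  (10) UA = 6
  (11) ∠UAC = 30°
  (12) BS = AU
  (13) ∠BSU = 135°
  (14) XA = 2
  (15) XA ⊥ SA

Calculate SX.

Step 1: By the law of cosines on triangle SEA: SA² = 10² + 4² − 2·10·4·cos(90°) = 116, so SA = 2·√29.
Step 2: By the law of cosines on triangle SAX: SX² = (2·√29)² + 2² − 2·2·√29·2·cos(90°) = 120, so SX = 2·√30.

Therefore, the length of SX = 2·√30.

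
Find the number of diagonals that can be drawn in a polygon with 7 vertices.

Each of the 7 vertices connects to 4 non-adjacent vertices via diagonals.
Total connections = 7 × 4 = 28, but each diagonal is counted twice.
Number of diagonals = 28 / 2 = 14.

14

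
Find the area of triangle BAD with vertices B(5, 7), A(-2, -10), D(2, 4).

Shoelace: Area = (1/2)|5(-10-4) + -2(4-7) + 2(7--10)| = (1/2)(30) = 15

15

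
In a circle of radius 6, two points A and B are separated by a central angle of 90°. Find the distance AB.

Chord = 2(6) sin(45°) = 6*sqrt(2)

6*sqrt(2)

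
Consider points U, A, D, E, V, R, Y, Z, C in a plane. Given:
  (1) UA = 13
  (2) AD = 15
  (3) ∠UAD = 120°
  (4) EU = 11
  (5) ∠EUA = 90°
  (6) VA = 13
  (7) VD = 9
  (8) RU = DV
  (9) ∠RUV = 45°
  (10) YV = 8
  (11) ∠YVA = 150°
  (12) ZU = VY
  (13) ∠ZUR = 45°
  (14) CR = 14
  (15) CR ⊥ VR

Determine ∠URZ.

From the given relations: RU = DV = 9; ZU = VY = 8.
Step 1: By the law of cosines on triangle RUZ: RZ² = 9² + 8² − 2·9·8·cos(45°) = 43.18, so RZ ≈ 6.57.
Step 2: By the inverse law of cosines on triangle URZ: cos(∠URZ) = (9² + 6.57² − 8²) / (2·9·6.57) = 60.18/118.28 = 0.5088, so ∠URZ = 59.42°.

Therefore, the measure of angle ∠URZ = 59.42°.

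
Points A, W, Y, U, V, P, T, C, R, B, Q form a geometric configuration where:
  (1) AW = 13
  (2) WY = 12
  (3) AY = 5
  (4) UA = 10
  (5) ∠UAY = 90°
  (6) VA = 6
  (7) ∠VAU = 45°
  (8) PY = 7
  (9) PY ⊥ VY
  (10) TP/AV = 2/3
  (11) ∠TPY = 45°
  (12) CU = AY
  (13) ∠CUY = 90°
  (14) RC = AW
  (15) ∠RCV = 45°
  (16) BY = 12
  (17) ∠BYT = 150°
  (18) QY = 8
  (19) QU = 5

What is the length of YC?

From the given relations: CU = AY = 5.
Step 1: By the law of cosines on triangle UAY: UY² = 10² + 5² − 2·10·5·cos(90°) = 125, so UY = 5·√5.
Step 2: By the law of cosines on triangle YUC: YC² = (5·√5)² + 5² − 2·5·√5·5·cos(90°) = 150, so YC = 5·√6.

Therefore, the length of YC = 5·√6.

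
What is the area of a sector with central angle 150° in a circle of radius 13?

Sector area = πr² × θ/360
= π × 13² × 5/12
= π × 169 × 5/12
= 845*pi/12

845*pi/12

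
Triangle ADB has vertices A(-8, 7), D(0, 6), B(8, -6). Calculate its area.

The Shoelace formula computes the area from vertex coordinates by summing cross products.
For vertices (-8,7), (0,6), (8,-6):
Signed sum = -8*6 - 0*7 + 0*-6 - 8*6 + 8*7 - -8*-6
= -48 + -48 + 8 = -88
Area = (1/2)|-88| = 44.

44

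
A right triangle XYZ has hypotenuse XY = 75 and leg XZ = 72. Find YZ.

By the Pythagorean theorem: YZ^2 = XY^2 - XZ^2
YZ^2 = 75^2 - 72^2 = 5625 - 5184 = 441
YZ = sqrt(441) = 21

21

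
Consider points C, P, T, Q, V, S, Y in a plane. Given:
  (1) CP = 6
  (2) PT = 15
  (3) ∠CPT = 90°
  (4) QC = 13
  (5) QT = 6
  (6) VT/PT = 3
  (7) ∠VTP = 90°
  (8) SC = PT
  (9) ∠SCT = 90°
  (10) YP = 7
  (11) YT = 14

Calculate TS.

From the given relations: SC = PT = 15.
Step 1: By the law of cosines on triangle CPT: CT² = 6² + 15² − 2·6·15·cos(90°) = 261, so CT = 3·√29.
Step 2: By the law of cosines on triangle TCS: TS² = (3·√29)² + 15² − 2·3·√29·15·cos(90°) = 486, so TS = 9·√6.

Therefore, the length of TS = 9·√6.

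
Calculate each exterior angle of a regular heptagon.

Each exterior angle of a regular n-gon is 360 / n.
For n = 7: 360 / 7 = 360/7 degrees.

360/7 degrees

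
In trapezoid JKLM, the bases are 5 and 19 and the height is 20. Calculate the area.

A trapezoid's area equals the midsegment times the height.
The midsegment is (5 + 19) / 2 = 12.
Area = 12 * 20 = 240.

240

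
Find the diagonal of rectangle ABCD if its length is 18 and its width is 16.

A rectangle's diagonal splits it into two right triangles, with the diagonal as the hypotenuse.
By the Pythagorean theorem, d^2 = 18^2 + 16^2 = 580.
Therefore d = sqrt(580) = 2*sqrt(145).

2*sqrt(145)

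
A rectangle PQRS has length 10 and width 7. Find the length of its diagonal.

Using the Pythagorean theorem:
d² = 10² + 7² = 100 + 49 = 149
d = sqrt(149)

sqrt(149)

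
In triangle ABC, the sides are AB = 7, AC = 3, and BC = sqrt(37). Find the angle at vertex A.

By the inverse law of cosines: cos(A) = (AB² + AC² - BC²) / (2 × AB × AC)
cos(A) = (7² + 3² - (sqrt(37))²) / (2 × 7 × 3)
cos(A) = (49 + 9 - (37)) / 42
cos(A) = 1/2
A = arccos(1/2) = 60°

60°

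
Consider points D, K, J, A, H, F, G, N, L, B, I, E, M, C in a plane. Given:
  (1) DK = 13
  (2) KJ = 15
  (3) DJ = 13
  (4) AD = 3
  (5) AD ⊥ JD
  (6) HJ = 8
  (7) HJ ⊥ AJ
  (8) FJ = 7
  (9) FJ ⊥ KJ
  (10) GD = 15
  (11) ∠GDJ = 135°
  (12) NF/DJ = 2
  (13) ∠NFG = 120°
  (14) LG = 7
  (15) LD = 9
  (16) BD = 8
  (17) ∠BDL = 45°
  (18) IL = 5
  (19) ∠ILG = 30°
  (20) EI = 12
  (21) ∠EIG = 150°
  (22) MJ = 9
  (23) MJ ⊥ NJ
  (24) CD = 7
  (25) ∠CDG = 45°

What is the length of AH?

Step 1: By the law of cosines on triangle JDA: JA² = 13² + 3² − 2·13·3·cos(90°) = 178, so JA = √178.
Step 2: By the law of cosines on triangle AJH: AH² = √178² + 8² − 2·√178·8·cos(90°) = 242, so AH = 11·√2.

Therefore, the length of AH = 11·√2.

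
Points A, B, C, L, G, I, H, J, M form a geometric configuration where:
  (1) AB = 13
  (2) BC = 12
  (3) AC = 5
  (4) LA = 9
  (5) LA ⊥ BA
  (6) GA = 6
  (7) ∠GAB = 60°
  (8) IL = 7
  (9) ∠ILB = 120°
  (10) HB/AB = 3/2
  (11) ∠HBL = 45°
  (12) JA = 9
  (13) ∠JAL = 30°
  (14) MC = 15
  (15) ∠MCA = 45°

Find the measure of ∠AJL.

Step 1: By the law of cosines on triangle JAL: JL² = 9² + 9² − 2·9·9·cos(30°) = 21.7, so JL ≈ 4.66.
Step 2: By the inverse law of cosines on triangle AJL: cos(∠AJL) = (9² + 4.66² − 9²) / (2·9·4.66) = 21.7/83.86 = 0.2588, so ∠AJL = 75°.

Therefore, the measure of angle ∠AJL = 75°.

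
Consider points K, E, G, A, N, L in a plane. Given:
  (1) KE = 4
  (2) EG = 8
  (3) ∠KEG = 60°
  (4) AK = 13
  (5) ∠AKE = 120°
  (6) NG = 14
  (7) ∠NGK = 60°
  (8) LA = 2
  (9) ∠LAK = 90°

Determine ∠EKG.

Step 1: By the law of cosines on triangle KEG: KG² = 4² + 8² − 2·4·8·cos(60°) = 48, so KG = 4·√3.
Step 2: By the inverse law of cosines on triangle EKG: cos(∠EKG) = (4² + (4·√3)² − 8²) / (2·4·4·√3) = 0/55.43 = 0, so ∠EKG = 90°.

Therefore, the measure of angle ∠EKG = 90°.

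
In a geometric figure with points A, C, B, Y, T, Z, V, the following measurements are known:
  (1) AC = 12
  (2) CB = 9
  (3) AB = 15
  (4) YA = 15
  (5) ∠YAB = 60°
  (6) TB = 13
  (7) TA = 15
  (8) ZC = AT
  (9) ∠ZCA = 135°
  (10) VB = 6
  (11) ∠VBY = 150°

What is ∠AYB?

Step 1: By the law of cosines on triangle YAB: YB² = 15² + 15² − 2·15·15·cos(60°) = 225, so YB = 15.
Step 2: By the inverse law of cosines on triangle AYB: cos(∠AYB) = (15² + 15² − 15²) / (2·15·15) = 225/450 = 0.5, so ∠AYB = 60°.

Therefore, the measure of angle ∠AYB = 60°.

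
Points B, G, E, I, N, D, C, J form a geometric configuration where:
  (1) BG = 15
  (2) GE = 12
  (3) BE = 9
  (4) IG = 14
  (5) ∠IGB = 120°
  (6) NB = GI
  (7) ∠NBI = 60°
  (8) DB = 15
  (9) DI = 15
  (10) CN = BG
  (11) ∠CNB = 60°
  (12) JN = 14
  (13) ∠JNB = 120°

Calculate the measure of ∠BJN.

From the given relations: NB = GI = 14.
Step 1: By the law of cosines on triangle JNB: JB² = 14² + 14² − 2·14·14·cos(120°) = 588, so JB = 14·√3.
Step 2: By the inverse law of cosines on triangle BJN: cos(∠BJN) = ((14·√3)² + 14² − 14²) / (2·14·√3·14) = 588/678.96 = 0.866, so ∠BJN = 30°.

Therefore, the measure of angle ∠BJN = 30°.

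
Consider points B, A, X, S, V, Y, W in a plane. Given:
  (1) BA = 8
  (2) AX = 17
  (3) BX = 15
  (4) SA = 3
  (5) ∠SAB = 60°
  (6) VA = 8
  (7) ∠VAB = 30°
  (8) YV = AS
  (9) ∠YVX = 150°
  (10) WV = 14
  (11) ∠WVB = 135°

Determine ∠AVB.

Step 1: By the law of cosines on triangle VAB: VB² = 8² + 8² − 2·8·8·cos(30°) = 17.15, so VB ≈ 4.14.
Step 2: By the inverse law of cosines on triangle AVB: cos(∠AVB) = (8² + 4.14² − 8²) / (2·8·4.14) = 17.15/66.26 = 0.2588, so ∠AVB = 75°.

Therefore, the measure of angle ∠AVB = 75°.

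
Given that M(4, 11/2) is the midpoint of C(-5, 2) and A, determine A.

Using the midpoint formula: M = ((x1 + x2)/2, (y1 + y2)/2)
We know M = (4, 11/2) and C = (-5, 2)
For x: 4 = (-5 + x2)/2, so x2 = 2*4 - -5 = 13
For y: 11/2 = (2 + y2)/2, so y2 = 2*11/2 - 2 = 9
A = (13, 9)

(13, 9)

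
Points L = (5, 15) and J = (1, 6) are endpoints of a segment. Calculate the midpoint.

The midpoint is the average of the coordinates:
x: (5 + 1)/2 = 3
y: (15 + 6)/2 = 21/2
Midpoint = (3, 21/2)

(3, 21/2)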